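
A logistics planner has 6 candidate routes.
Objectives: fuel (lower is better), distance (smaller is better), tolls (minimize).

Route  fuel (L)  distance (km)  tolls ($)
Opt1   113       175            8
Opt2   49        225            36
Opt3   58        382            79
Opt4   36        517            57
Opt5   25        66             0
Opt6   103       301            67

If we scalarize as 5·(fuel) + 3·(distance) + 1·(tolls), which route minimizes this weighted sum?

Opt1: 5·113 + 3·175 + 1·8 = 1098
Opt2: 5·49 + 3·225 + 1·36 = 956
Opt3: 5·58 + 3·382 + 1·79 = 1515
Opt4: 5·36 + 3·517 + 1·57 = 1788
Opt5: 5·25 + 3·66 + 1·0 = 323
Opt6: 5·103 + 3·301 + 1·67 = 1485
Lowest: Opt5 at 323.

Opt5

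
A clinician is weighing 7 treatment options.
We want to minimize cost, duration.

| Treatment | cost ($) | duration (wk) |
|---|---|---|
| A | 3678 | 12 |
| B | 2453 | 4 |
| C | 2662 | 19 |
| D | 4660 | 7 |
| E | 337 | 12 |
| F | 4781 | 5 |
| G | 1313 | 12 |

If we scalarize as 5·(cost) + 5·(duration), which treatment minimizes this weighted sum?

E

A: 5·3678 + 5·12 = 18450
B: 5·2453 + 5·4 = 12285
C: 5·2662 + 5·19 = 13405
D: 5·4660 + 5·7 = 23335
E: 5·337 + 5·12 = 1745
F: 5·4781 + 5·5 = 23930
G: 5·1313 + 5·12 = 6625
Lowest: E at 1745.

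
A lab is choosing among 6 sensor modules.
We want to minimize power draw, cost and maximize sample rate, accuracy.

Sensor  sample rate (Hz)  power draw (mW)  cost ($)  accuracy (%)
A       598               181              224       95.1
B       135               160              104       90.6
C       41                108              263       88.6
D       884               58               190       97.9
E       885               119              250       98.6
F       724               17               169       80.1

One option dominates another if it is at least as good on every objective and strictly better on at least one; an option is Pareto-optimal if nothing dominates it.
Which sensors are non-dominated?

A: dominated by D (sample rate 884≥598, power draw 58≤181, cost 190≤224, accuracy 97.9≥95.1).
B: not dominated (best cost).
C: dominated by D (sample rate 884≥41, power draw 58≤108, cost 190≤263, accuracy 97.9≥88.6).
D: not dominated.
E: not dominated (best sample rate).
F: not dominated (best power draw).

B, D, E, F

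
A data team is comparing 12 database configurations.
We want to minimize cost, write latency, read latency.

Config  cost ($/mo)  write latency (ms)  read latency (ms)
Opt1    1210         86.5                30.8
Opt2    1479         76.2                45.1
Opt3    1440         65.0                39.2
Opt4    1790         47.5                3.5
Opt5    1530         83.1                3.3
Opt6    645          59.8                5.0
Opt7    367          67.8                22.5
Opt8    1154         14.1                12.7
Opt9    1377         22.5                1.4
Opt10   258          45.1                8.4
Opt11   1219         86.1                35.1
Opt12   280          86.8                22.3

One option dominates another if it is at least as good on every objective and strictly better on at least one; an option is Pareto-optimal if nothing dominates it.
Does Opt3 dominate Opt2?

Opt3 vs Opt2: cost 1440≤1479, write latency 65.0≤76.2, read latency 39.2≤45.1 — Opt3 is at least as good on every objective with at least one strict improvement.

Yes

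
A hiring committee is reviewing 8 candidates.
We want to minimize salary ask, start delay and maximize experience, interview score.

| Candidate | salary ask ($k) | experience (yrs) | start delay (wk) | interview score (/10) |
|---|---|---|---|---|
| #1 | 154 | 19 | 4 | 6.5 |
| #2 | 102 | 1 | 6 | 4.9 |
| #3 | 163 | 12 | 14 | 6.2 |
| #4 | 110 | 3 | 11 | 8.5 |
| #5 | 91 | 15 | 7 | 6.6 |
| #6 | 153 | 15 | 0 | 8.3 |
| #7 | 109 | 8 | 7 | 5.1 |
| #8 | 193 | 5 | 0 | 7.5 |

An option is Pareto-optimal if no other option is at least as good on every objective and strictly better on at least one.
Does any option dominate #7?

#5 vs #7: salary ask 91≤109, experience 15≥8, start delay 7≤7, interview score 6.6≥5.1 — #5 is at least as good on every objective and strictly better on at least one, so #5 dominates #7.

Yes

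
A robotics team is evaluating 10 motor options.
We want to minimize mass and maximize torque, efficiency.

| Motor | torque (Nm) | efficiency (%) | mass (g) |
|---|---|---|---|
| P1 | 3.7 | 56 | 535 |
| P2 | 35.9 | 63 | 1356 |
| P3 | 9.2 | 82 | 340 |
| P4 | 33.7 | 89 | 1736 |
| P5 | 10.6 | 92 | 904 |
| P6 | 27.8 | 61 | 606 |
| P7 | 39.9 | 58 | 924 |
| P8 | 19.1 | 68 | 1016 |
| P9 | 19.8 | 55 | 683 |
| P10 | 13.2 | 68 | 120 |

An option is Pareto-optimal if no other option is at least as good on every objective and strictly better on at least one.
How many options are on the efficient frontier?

8

P1: dominated by P3 (torque 9.2≥3.7, efficiency 82≥56, mass 340≤535).
P2: not dominated.
P3: not dominated.
P4: not dominated.
P5: not dominated (best efficiency).
P6: not dominated.
P7: not dominated (best torque).
P8: not dominated.
P9: dominated by P6 (torque 27.8≥19.8, efficiency 61≥55, mass 606≤683).
P10: not dominated (best mass).
Pareto-optimal: P2, P3, P4, P5, P6, P7, P8, P10 → 8.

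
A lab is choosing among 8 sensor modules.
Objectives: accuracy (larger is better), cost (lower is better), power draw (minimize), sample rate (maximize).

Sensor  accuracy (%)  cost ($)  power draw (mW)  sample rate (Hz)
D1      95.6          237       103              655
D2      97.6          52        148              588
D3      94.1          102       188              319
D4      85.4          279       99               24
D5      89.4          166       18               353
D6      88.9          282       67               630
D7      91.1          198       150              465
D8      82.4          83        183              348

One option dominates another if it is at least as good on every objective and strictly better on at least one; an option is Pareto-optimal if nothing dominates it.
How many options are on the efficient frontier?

4

D1: not dominated (best sample rate).
D2: not dominated (best accuracy).
D3: dominated by D2 (accuracy 97.6≥94.1, cost 52≤102, power draw 148≤188, sample rate 588≥319).
D4: dominated by D5 (accuracy 89.4≥85.4, cost 166≤279, power draw 18≤99, sample rate 353≥24).
D5: not dominated (best power draw).
D6: not dominated.
D7: dominated by D2 (accuracy 97.6≥91.1, cost 52≤198, power draw 148≤150, sample rate 588≥465).
D8: dominated by D2 (accuracy 97.6≥82.4, cost 52≤83, power draw 148≤183, sample rate 588≥348).
Pareto-optimal: D1, D2, D5, D6 → 4.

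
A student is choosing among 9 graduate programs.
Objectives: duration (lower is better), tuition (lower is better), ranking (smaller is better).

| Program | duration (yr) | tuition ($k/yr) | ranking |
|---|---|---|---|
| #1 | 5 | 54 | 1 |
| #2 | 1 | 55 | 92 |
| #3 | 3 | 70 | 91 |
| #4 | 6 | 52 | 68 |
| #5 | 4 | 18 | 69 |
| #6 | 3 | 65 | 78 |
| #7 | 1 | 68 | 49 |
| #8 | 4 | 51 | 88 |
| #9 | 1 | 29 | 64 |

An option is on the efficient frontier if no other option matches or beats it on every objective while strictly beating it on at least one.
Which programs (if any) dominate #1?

#2: worse on tuition (55 vs 54).
#3: worse on tuition (70 vs 54).
#4: worse on duration (6 vs 5).
#5: worse on ranking (69 vs 1).
#6: worse on tuition (65 vs 54).
#7: worse on tuition (68 vs 54).
#8: worse on ranking (88 vs 1).
#9: worse on ranking (64 vs 1).
No option dominates #1.

none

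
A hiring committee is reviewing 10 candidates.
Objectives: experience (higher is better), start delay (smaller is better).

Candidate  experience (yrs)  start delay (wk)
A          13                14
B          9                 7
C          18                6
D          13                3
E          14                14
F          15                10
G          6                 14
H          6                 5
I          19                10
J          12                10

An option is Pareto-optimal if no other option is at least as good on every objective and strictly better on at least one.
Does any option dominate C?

No

A: worse on experience (13 vs 18).
B: worse on experience (9 vs 18).
D: worse on experience (13 vs 18).
E: worse on experience (14 vs 18).
F: worse on experience (15 vs 18).
G: worse on experience (6 vs 18).
H: worse on experience (6 vs 18).
I: worse on start delay (10 vs 6).
J: worse on experience (12 vs 18).
No option is at least as good as C on every objective and strictly better on one.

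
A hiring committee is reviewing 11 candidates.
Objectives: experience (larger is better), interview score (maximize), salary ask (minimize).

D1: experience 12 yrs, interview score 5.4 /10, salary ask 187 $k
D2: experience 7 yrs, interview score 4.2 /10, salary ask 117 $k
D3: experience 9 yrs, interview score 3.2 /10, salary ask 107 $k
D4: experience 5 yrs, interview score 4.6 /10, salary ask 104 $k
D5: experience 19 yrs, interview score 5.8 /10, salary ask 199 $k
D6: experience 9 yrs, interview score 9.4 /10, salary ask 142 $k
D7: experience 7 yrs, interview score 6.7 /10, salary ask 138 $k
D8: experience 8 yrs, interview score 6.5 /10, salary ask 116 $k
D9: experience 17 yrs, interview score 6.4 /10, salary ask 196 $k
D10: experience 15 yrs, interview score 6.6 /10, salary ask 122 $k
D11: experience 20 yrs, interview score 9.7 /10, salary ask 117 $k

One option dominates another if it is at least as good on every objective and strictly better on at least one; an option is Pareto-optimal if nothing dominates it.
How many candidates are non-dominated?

D1: dominated by D10 (experience 15≥12, interview score 6.6≥5.4, salary ask 122≤187).
D2: dominated by D8 (experience 8≥7, interview score 6.5≥4.2, salary ask 116≤117).
D3: not dominated.
D4: not dominated (best salary ask).
D5: dominated by D11 (experience 20≥19, interview score 9.7≥5.8, salary ask 117≤199).
D6: dominated by D11 (experience 20≥9, interview score 9.7≥9.4, salary ask 117≤142).
D7: dominated by D11 (experience 20≥7, interview score 9.7≥6.7, salary ask 117≤138).
D8: not dominated.
D9: dominated by D11 (experience 20≥17, interview score 9.7≥6.4, salary ask 117≤196).
D10: dominated by D11 (experience 20≥15, interview score 9.7≥6.6, salary ask 117≤122).
D11: not dominated (best experience).
Pareto-optimal: D3, D4, D8, D11 → 4.

4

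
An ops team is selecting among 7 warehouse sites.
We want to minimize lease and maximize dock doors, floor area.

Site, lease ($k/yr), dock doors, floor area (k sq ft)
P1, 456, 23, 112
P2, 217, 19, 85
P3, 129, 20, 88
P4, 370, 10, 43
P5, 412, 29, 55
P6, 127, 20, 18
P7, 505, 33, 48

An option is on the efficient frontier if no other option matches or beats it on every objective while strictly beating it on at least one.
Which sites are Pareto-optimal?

P1: not dominated (best floor area).
P2: dominated by P3 (lease 129≤217, dock doors 20≥19, floor area 88≥85).
P3: not dominated.
P4: dominated by P2 (lease 217≤370, dock doors 19≥10, floor area 85≥43).
P5: not dominated.
P6: not dominated (best lease).
P7: not dominated (best dock doors).

P1, P3, P5, P6, P7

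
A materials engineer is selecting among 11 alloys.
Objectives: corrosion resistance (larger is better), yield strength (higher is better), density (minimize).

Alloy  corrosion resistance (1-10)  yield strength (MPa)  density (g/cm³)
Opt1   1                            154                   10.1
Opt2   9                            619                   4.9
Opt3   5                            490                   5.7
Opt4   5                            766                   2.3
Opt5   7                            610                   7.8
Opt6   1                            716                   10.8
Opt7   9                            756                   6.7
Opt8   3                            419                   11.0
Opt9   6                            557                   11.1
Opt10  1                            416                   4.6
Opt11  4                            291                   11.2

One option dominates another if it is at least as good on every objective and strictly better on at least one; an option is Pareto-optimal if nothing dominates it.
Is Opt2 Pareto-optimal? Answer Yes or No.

Yes

Opt1: worse on corrosion resistance (1 vs 9).
Opt3: worse on corrosion resistance (5 vs 9).
Opt4: worse on corrosion resistance (5 vs 9).
Opt5: worse on corrosion resistance (7 vs 9).
Opt6: worse on corrosion resistance (1 vs 9).
Opt7: worse on density (6.7 vs 4.9).
Opt8: worse on corrosion resistance (3 vs 9).
Opt9: worse on corrosion resistance (6 vs 9).
Opt10: worse on corrosion resistance (1 vs 9).
Opt11: worse on corrosion resistance (4 vs 9).
No option is at least as good as Opt2 on every objective and strictly better on one.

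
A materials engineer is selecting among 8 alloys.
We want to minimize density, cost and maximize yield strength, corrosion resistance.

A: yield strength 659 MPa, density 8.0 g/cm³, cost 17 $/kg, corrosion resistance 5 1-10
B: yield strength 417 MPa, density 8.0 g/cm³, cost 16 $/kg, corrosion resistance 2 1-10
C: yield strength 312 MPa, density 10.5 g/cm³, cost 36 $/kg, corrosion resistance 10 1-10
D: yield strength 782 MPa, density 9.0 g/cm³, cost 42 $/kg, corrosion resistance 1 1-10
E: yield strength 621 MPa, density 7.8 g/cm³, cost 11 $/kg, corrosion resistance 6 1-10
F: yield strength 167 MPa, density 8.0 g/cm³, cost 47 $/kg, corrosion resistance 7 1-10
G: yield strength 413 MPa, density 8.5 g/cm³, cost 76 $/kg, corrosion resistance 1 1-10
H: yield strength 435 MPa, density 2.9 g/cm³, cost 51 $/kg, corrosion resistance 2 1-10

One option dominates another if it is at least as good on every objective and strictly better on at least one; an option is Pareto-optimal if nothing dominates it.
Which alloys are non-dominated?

A, C, D, E, F, H

A: not dominated.
B: dominated by E (yield strength 621≥417, density 7.8≤8.0, cost 11≤16, corrosion resistance 6≥2).
C: not dominated (best corrosion resistance).
D: not dominated (best yield strength).
E: not dominated (best cost).
F: not dominated.
G: dominated by A (yield strength 659≥413, density 8.0≤8.5, cost 17≤76, corrosion resistance 5≥1).
H: not dominated (best density).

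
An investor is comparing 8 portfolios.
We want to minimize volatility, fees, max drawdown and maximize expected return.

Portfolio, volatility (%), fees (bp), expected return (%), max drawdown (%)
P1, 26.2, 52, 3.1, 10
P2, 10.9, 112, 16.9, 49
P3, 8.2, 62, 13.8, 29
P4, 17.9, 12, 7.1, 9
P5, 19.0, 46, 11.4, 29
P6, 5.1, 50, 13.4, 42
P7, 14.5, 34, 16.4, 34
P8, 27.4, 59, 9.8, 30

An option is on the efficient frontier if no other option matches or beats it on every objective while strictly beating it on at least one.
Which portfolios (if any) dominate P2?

none

P1: worse on volatility (26.2 vs 10.9).
P3: worse on expected return (13.8 vs 16.9).
P4: worse on volatility (17.9 vs 10.9).
P5: worse on volatility (19.0 vs 10.9).
P6: worse on expected return (13.4 vs 16.9).
P7: worse on volatility (14.5 vs 10.9).
P8: worse on volatility (27.4 vs 10.9).
No option dominates P2.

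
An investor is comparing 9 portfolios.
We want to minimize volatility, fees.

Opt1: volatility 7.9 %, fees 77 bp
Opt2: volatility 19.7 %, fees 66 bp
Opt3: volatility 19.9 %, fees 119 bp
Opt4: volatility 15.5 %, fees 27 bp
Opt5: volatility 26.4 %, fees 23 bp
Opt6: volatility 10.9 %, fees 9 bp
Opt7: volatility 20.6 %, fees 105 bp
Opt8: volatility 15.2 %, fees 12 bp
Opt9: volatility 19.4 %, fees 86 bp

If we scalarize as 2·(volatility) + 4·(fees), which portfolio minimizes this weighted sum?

Opt1: 2·7.9 + 4·77 = 323.8
Opt2: 2·19.7 + 4·66 = 303.4
Opt3: 2·19.9 + 4·119 = 515.8
Opt4: 2·15.5 + 4·27 = 139.0
Opt5: 2·26.4 + 4·23 = 144.8
Opt6: 2·10.9 + 4·9 = 57.8
Opt7: 2·20.6 + 4·105 = 461.2
Opt8: 2·15.2 + 4·12 = 78.4
Opt9: 2·19.4 + 4·86 = 382.8
Lowest: Opt6 at 57.8.

Opt6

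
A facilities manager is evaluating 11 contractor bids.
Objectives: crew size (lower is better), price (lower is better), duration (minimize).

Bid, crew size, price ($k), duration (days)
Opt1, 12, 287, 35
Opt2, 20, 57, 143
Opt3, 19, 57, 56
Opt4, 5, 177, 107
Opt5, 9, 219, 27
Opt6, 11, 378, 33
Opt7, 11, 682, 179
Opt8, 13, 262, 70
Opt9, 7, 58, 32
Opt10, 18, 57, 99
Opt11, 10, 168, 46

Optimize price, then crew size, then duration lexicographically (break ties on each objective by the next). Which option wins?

Opt10

First minimize price: best is 57, kept {Opt2, Opt3, Opt10}.
Then minimize crew size: best is 18, kept {Opt10}.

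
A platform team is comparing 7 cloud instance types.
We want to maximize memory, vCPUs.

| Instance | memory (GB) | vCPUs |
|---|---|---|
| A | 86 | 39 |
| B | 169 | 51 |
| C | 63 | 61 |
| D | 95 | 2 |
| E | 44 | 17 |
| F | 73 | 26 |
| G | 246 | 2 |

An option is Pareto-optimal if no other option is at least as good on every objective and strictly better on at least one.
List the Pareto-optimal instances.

B, C, G

A: dominated by B (memory 169≥86, vCPUs 51≥39).
B: not dominated.
C: not dominated (best vCPUs).
D: dominated by B (memory 169≥95, vCPUs 51≥2).
E: dominated by A (memory 86≥44, vCPUs 39≥17).
F: dominated by A (memory 86≥73, vCPUs 39≥26).
G: not dominated (best memory).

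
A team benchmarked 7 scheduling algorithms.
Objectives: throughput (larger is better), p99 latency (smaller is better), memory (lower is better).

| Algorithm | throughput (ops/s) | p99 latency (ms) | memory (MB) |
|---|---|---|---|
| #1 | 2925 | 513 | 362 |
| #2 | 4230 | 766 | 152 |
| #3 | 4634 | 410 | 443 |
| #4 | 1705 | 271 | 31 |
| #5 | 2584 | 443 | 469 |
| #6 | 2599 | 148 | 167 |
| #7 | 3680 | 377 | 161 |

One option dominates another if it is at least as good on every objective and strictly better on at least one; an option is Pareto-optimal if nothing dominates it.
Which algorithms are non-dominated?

#2, #3, #4, #6, #7

#1: dominated by #7 (throughput 3680≥2925, p99 latency 377≤513, memory 161≤362).
#2: not dominated.
#3: not dominated (best throughput).
#4: not dominated (best memory).
#5: dominated by #3 (throughput 4634≥2584, p99 latency 410≤443, memory 443≤469).
#6: not dominated (best p99 latency).
#7: not dominated.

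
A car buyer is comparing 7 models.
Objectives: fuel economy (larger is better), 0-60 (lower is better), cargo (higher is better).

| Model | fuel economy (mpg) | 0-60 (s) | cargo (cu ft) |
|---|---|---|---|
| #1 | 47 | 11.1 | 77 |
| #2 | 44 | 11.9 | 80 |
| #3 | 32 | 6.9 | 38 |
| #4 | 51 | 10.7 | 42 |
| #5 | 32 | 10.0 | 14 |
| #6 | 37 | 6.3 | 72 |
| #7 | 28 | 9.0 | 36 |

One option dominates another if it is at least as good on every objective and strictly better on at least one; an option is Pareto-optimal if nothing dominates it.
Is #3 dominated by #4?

No

#4 vs #3: #4 is worse on 0-60 (10.7 vs 6.9), so it does not dominate #3.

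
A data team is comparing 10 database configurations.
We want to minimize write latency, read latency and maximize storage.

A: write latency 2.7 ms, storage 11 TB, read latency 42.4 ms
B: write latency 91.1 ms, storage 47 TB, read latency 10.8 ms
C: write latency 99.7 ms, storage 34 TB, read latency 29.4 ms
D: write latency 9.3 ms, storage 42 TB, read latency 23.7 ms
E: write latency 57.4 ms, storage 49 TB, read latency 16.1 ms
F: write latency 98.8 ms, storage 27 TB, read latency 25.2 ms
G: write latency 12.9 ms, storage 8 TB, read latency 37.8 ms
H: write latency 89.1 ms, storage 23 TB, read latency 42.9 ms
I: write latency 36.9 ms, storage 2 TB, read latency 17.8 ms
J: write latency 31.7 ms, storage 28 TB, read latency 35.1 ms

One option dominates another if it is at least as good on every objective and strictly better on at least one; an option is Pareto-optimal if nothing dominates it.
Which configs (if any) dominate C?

B, D, E

B: write latency 91.1≤99.7, storage 47≥34, read latency 10.8≤29.4 — dominates C.
D: write latency 9.3≤99.7, storage 42≥34, read latency 23.7≤29.4 — dominates C.
E: write latency 57.4≤99.7, storage 49≥34, read latency 16.1≤29.4 — dominates C.
Others (A, F, G, H, I, J) are each worse than C on at least one objective.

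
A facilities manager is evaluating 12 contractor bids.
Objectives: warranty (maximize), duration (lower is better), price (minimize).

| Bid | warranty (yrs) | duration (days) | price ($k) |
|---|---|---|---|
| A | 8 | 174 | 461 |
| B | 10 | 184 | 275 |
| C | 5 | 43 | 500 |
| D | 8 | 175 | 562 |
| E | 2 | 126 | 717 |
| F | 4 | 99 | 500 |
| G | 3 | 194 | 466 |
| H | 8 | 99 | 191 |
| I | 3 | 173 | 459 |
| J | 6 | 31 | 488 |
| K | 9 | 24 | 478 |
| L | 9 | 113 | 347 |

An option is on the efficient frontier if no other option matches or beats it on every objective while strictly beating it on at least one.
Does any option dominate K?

A: worse on warranty (8 vs 9).
B: worse on duration (184 vs 24).
C: worse on warranty (5 vs 9).
D: worse on warranty (8 vs 9).
E: worse on warranty (2 vs 9).
F: worse on warranty (4 vs 9).
G: worse on warranty (3 vs 9).
H: worse on warranty (8 vs 9).
I: worse on warranty (3 vs 9).
J: worse on warranty (6 vs 9).
L: worse on duration (113 vs 24).
No option is at least as good as K on every objective and strictly better on one.

No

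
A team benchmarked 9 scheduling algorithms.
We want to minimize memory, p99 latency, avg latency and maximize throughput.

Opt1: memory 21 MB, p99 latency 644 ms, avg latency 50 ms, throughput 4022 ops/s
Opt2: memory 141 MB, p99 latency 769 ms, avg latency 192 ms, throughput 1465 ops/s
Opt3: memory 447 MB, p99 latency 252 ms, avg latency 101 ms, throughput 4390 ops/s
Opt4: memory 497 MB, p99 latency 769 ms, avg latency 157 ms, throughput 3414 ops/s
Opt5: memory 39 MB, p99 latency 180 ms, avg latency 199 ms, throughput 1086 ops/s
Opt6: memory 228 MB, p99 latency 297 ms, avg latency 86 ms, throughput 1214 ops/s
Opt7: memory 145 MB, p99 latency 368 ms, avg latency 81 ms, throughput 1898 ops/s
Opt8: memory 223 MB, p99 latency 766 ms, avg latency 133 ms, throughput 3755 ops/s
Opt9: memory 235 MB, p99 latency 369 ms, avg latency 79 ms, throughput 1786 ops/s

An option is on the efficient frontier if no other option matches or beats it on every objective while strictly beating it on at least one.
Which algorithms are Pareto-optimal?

Opt1, Opt3, Opt5, Opt6, Opt7, Opt9

Opt1: not dominated (best memory).
Opt2: dominated by Opt1 (memory 21≤141, p99 latency 644≤769, avg latency 50≤192, throughput 4022≥1465).
Opt3: not dominated (best throughput).
Opt4: dominated by Opt1 (memory 21≤497, p99 latency 644≤769, avg latency 50≤157, throughput 4022≥3414).
Opt5: not dominated (best p99 latency).
Opt6: not dominated.
Opt7: not dominated.
Opt8: dominated by Opt1 (memory 21≤223, p99 latency 644≤766, avg latency 50≤133, throughput 4022≥3755).
Opt9: not dominated.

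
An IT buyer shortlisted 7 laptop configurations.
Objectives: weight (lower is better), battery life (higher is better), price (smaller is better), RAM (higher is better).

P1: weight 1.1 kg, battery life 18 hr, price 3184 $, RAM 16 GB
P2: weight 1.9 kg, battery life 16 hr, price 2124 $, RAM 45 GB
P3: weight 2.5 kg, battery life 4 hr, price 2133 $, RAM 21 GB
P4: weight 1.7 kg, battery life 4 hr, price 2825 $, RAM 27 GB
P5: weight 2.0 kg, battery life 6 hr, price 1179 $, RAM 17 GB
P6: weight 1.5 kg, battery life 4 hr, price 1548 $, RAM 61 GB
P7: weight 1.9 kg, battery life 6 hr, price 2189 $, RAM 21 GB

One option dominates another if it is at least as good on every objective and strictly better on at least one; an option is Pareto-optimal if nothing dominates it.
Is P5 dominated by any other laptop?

No

P1: worse on price (3184 vs 1179).
P2: worse on price (2124 vs 1179).
P3: worse on weight (2.5 vs 2.0).
P4: worse on battery life (4 vs 6).
P6: worse on battery life (4 vs 6).
P7: worse on price (2189 vs 1179).
No option is at least as good as P5 on every objective and strictly better on one.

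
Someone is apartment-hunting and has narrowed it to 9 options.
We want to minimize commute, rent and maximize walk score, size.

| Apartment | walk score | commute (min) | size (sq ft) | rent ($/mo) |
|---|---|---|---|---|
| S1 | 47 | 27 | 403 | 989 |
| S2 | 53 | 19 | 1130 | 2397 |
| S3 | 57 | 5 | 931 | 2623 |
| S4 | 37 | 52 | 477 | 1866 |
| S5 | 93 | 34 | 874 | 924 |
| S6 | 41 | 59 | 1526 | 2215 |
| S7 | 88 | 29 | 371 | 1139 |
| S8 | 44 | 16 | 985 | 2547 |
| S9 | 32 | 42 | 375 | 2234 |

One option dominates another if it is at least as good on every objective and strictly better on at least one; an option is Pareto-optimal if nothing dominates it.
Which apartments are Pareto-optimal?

S1: not dominated.
S2: not dominated.
S3: not dominated (best commute).
S4: dominated by S5 (walk score 93≥37, commute 34≤52, size 874≥477, rent 924≤1866).
S5: not dominated (best walk score).
S6: not dominated (best size).
S7: not dominated.
S8: not dominated.
S9: dominated by S1 (walk score 47≥32, commute 27≤42, size 403≥375, rent 989≤2234).

S1, S2, S3, S5, S6, S7, S8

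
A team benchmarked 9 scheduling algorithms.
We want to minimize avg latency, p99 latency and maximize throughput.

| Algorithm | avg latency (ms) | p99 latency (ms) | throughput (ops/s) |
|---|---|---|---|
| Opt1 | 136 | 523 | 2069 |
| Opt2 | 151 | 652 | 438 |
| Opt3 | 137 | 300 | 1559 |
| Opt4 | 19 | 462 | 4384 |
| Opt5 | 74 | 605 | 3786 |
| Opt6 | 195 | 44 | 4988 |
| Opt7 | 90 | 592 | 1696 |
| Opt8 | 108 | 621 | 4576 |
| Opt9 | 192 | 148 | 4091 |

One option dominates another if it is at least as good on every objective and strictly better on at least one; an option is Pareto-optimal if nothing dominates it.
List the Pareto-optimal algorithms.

Opt1: dominated by Opt4 (avg latency 19≤136, p99 latency 462≤523, throughput 4384≥2069).
Opt2: dominated by Opt1 (avg latency 136≤151, p99 latency 523≤652, throughput 2069≥438).
Opt3: not dominated.
Opt4: not dominated (best avg latency).
Opt5: dominated by Opt4 (avg latency 19≤74, p99 latency 462≤605, throughput 4384≥3786).
Opt6: not dominated (best p99 latency).
Opt7: dominated by Opt4 (avg latency 19≤90, p99 latency 462≤592, throughput 4384≥1696).
Opt8: not dominated.
Opt9: not dominated.

Opt3, Opt4, Opt6, Opt8, Opt9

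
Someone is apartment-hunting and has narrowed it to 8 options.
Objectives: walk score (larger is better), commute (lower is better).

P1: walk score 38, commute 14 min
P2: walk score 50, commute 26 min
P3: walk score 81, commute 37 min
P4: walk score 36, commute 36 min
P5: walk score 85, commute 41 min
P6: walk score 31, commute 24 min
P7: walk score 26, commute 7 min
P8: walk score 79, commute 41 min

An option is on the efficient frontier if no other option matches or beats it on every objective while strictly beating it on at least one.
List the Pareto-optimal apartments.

P1, P2, P3, P5, P7

P1: not dominated.
P2: not dominated.
P3: not dominated.
P4: dominated by P1 (walk score 38≥36, commute 14≤36).
P5: not dominated (best walk score).
P6: dominated by P1 (walk score 38≥31, commute 14≤24).
P7: not dominated (best commute).
P8: dominated by P3 (walk score 81≥79, commute 37≤41).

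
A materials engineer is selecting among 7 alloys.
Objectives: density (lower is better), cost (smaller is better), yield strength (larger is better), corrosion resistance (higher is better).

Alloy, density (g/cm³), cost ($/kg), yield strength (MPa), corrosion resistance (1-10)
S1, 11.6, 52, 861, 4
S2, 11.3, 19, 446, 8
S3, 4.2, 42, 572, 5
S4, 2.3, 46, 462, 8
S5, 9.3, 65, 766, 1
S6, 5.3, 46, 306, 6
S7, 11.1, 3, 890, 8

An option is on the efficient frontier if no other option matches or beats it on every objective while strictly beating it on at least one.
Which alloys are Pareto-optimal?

S3, S4, S5, S7

S1: dominated by S7 (density 11.1≤11.6, cost 3≤52, yield strength 890≥861, corrosion resistance 8≥4).
S2: dominated by S7 (density 11.1≤11.3, cost 3≤19, yield strength 890≥446, corrosion resistance 8≥8).
S3: not dominated.
S4: not dominated (best density).
S5: not dominated.
S6: dominated by S4 (density 2.3≤5.3, cost 46≤46, yield strength 462≥306, corrosion resistance 8≥6).
S7: not dominated (best cost).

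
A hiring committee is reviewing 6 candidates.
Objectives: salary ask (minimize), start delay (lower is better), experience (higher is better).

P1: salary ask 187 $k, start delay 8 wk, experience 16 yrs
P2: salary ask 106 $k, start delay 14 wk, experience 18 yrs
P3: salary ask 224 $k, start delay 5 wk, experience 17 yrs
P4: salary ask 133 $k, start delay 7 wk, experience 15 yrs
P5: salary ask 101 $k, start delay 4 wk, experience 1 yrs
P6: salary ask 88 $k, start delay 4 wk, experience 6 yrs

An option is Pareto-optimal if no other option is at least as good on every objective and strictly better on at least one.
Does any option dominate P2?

P1: worse on salary ask (187 vs 106).
P3: worse on salary ask (224 vs 106).
P4: worse on salary ask (133 vs 106).
P5: worse on experience (1 vs 18).
P6: worse on experience (6 vs 18).
No option is at least as good as P2 on every objective and strictly better on one.

No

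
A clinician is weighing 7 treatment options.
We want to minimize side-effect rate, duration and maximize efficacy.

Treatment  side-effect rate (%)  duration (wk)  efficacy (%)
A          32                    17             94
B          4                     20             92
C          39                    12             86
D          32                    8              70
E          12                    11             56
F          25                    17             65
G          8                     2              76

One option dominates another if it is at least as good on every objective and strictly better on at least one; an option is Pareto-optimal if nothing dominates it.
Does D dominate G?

D vs G: D is worse on side-effect rate (32 vs 8), so it does not dominate G.

No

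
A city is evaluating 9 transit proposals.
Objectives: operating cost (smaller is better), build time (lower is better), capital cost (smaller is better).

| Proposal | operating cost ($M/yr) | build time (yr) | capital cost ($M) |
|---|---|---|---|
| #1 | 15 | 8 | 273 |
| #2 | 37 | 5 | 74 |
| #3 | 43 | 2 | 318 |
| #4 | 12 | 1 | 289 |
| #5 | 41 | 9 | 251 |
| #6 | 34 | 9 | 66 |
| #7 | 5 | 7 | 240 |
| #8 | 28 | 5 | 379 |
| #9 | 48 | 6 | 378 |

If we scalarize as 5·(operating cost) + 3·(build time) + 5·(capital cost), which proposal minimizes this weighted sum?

#1: 5·15 + 3·8 + 5·273 = 1464
#2: 5·37 + 3·5 + 5·74 = 570
#3: 5·43 + 3·2 + 5·318 = 1811
#4: 5·12 + 3·1 + 5·289 = 1508
#5: 5·41 + 3·9 + 5·251 = 1487
#6: 5·34 + 3·9 + 5·66 = 527
#7: 5·5 + 3·7 + 5·240 = 1246
#8: 5·28 + 3·5 + 5·379 = 2050
#9: 5·48 + 3·6 + 5·378 = 2148
Lowest: #6 at 527.

#6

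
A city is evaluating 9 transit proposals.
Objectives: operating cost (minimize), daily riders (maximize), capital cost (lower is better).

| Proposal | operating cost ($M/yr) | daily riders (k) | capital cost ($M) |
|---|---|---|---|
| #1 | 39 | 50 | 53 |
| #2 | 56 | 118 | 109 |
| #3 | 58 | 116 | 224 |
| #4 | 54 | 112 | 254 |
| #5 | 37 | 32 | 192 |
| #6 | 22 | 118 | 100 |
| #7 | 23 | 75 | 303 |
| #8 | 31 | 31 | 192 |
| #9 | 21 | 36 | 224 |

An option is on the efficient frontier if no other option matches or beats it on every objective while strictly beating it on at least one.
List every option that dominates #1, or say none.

#2: worse on operating cost (56 vs 39).
#3: worse on operating cost (58 vs 39).
#4: worse on operating cost (54 vs 39).
#5: worse on daily riders (32 vs 50).
#6: worse on capital cost (100 vs 53).
#7: worse on capital cost (303 vs 53).
#8: worse on daily riders (31 vs 50).
#9: worse on daily riders (36 vs 50).
No option dominates #1.

none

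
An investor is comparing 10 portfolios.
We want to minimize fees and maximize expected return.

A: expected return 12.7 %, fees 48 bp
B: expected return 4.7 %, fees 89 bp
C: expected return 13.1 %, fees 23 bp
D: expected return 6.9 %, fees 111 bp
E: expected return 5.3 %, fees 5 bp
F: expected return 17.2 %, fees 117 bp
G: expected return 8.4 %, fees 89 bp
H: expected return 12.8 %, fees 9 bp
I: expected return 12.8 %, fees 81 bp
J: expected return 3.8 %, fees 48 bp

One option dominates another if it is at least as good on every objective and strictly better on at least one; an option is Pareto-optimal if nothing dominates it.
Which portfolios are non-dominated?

A: dominated by C (expected return 13.1≥12.7, fees 23≤48).
B: dominated by A (expected return 12.7≥4.7, fees 48≤89).
C: not dominated.
D: dominated by A (expected return 12.7≥6.9, fees 48≤111).
E: not dominated (best fees).
F: not dominated (best expected return).
G: dominated by A (expected return 12.7≥8.4, fees 48≤89).
H: not dominated.
I: dominated by C (expected return 13.1≥12.8, fees 23≤81).
J: dominated by A (expected return 12.7≥3.8, fees 48≤48).

C, E, F, H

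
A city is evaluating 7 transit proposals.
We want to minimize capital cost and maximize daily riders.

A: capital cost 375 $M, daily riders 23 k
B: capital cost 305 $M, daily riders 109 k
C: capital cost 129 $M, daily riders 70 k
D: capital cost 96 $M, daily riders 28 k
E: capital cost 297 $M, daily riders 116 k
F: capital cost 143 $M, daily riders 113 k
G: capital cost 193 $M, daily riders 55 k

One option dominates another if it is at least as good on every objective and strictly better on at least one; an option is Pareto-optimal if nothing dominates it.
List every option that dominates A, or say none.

B: capital cost 305≤375, daily riders 109≥23 — dominates A.
C: capital cost 129≤375, daily riders 70≥23 — dominates A.
D: capital cost 96≤375, daily riders 28≥23 — dominates A.
E: capital cost 297≤375, daily riders 116≥23 — dominates A.
F: capital cost 143≤375, daily riders 113≥23 — dominates A.
G: capital cost 193≤375, daily riders 55≥23 — dominates A.

B, C, D, E, F, G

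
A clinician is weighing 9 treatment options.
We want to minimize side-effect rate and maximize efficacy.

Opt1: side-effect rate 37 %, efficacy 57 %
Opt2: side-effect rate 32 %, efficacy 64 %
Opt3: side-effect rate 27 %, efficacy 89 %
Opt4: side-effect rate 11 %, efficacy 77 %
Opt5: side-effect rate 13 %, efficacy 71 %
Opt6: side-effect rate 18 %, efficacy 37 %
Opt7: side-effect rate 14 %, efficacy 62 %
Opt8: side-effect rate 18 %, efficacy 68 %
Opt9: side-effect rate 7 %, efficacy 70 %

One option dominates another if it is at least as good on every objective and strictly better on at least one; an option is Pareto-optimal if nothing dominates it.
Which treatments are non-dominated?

Opt3, Opt4, Opt9

Opt1: dominated by Opt2 (side-effect rate 32≤37, efficacy 64≥57).
Opt2: dominated by Opt3 (side-effect rate 27≤32, efficacy 89≥64).
Opt3: not dominated (best efficacy).
Opt4: not dominated.
Opt5: dominated by Opt4 (side-effect rate 11≤13, efficacy 77≥71).
Opt6: dominated by Opt4 (side-effect rate 11≤18, efficacy 77≥37).
Opt7: dominated by Opt4 (side-effect rate 11≤14, efficacy 77≥62).
Opt8: dominated by Opt4 (side-effect rate 11≤18, efficacy 77≥68).
Opt9: not dominated (best side-effect rate).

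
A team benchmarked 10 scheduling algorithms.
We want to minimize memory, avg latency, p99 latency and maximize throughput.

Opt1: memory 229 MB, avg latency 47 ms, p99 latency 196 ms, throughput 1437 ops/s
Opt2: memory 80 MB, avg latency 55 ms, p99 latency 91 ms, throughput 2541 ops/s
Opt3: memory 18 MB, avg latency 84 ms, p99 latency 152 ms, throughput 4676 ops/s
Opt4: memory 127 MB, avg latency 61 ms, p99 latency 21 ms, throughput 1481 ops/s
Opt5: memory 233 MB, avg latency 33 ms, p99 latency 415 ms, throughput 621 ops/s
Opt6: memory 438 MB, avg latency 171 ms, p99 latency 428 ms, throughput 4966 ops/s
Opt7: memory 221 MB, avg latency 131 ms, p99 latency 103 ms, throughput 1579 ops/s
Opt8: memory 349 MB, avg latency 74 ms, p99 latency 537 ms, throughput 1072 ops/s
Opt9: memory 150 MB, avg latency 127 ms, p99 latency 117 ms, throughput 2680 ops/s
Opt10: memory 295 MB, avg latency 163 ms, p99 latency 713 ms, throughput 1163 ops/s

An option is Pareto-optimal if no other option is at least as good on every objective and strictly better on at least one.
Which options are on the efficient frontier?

Opt1: not dominated.
Opt2: not dominated.
Opt3: not dominated (best memory).
Opt4: not dominated (best p99 latency).
Opt5: not dominated (best avg latency).
Opt6: not dominated (best throughput).
Opt7: dominated by Opt2 (memory 80≤221, avg latency 55≤131, p99 latency 91≤103, throughput 2541≥1579).
Opt8: dominated by Opt1 (memory 229≤349, avg latency 47≤74, p99 latency 196≤537, throughput 1437≥1072).
Opt9: not dominated.
Opt10: dominated by Opt1 (memory 229≤295, avg latency 47≤163, p99 latency 196≤713, throughput 1437≥1163).

Opt1, Opt2, Opt3, Opt4, Opt5, Opt6, Opt9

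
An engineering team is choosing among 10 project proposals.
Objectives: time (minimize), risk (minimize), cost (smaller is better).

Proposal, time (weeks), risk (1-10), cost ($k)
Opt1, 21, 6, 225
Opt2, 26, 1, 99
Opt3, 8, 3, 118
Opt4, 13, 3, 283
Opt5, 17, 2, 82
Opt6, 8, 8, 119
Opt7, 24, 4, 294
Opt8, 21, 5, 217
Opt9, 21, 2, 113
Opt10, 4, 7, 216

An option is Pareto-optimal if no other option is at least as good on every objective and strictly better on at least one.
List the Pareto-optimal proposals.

Opt2, Opt3, Opt5, Opt10

Opt1: dominated by Opt3 (time 8≤21, risk 3≤6, cost 118≤225).
Opt2: not dominated (best risk).
Opt3: not dominated.
Opt4: dominated by Opt3 (time 8≤13, risk 3≤3, cost 118≤283).
Opt5: not dominated (best cost).
Opt6: dominated by Opt3 (time 8≤8, risk 3≤8, cost 118≤119).
Opt7: dominated by Opt3 (time 8≤24, risk 3≤4, cost 118≤294).
Opt8: dominated by Opt3 (time 8≤21, risk 3≤5, cost 118≤217).
Opt9: dominated by Opt5 (time 17≤21, risk 2≤2, cost 82≤113).
Opt10: not dominated (best time).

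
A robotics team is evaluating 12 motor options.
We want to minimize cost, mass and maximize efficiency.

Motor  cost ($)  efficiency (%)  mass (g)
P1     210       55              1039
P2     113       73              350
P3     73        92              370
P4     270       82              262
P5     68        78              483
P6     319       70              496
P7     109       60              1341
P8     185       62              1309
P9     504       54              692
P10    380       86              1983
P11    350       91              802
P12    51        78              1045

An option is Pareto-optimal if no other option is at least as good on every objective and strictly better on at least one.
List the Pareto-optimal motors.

P1: dominated by P2 (cost 113≤210, efficiency 73≥55, mass 350≤1039).
P2: not dominated.
P3: not dominated (best efficiency).
P4: not dominated (best mass).
P5: not dominated.
P6: dominated by P2 (cost 113≤319, efficiency 73≥70, mass 350≤496).
P7: dominated by P3 (cost 73≤109, efficiency 92≥60, mass 370≤1341).
P8: dominated by P2 (cost 113≤185, efficiency 73≥62, mass 350≤1309).
P9: dominated by P2 (cost 113≤504, efficiency 73≥54, mass 350≤692).
P10: dominated by P3 (cost 73≤380, efficiency 92≥86, mass 370≤1983).
P11: dominated by P3 (cost 73≤350, efficiency 92≥91, mass 370≤802).
P12: not dominated (best cost).

P2, P3, P4, P5, P12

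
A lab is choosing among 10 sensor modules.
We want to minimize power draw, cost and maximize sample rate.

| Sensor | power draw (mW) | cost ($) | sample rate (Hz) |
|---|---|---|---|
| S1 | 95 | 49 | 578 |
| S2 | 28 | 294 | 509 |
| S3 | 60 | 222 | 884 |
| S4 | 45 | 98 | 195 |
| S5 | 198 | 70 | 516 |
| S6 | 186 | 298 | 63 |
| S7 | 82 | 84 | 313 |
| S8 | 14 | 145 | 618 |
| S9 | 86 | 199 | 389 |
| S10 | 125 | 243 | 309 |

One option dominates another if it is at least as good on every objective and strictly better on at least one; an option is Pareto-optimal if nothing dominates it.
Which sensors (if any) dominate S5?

S1: power draw 95≤198, cost 49≤70, sample rate 578≥516 — dominates S5.
Others (S2, S3, S4, S6, S7, S8, S9, S10) are each worse than S5 on at least one objective.

S1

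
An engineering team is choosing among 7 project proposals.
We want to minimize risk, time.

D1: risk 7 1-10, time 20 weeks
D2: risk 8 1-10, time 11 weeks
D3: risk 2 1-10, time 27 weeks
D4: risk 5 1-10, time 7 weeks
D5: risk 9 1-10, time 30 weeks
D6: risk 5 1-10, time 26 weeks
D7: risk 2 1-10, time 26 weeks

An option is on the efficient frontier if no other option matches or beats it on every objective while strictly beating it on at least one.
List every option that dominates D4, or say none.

none

D1: worse on risk (7 vs 5).
D2: worse on risk (8 vs 5).
D3: worse on time (27 vs 7).
D5: worse on risk (9 vs 5).
D6: worse on time (26 vs 7).
D7: worse on time (26 vs 7).
No option dominates D4.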